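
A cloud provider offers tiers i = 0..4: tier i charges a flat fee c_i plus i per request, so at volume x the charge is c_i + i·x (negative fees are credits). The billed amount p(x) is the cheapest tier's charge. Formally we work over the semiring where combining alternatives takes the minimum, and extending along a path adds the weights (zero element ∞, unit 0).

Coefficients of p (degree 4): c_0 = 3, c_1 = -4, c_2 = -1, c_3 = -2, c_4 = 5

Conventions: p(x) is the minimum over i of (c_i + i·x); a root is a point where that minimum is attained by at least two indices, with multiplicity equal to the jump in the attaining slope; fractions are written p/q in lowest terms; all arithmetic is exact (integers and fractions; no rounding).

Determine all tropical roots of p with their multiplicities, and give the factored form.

hull edge (i=0, c=3) to (i=1, c=-4): slope -7, span 1
hull edge (i=1, c=-4) to (i=3, c=-2): slope 1, span 2
hull edge (i=3, c=-2) to (i=4, c=5): slope 7, span 1
Factored form: p(x) = 5 ⊗ (x ⊕ (-7)) ⊗ (x ⊕ (-1)) ⊗ (x ⊕ (-1)) ⊗ (x ⊕ 7)
Answer: roots = -7 (mult 1), -1 (mult 2), 7 (mult 1)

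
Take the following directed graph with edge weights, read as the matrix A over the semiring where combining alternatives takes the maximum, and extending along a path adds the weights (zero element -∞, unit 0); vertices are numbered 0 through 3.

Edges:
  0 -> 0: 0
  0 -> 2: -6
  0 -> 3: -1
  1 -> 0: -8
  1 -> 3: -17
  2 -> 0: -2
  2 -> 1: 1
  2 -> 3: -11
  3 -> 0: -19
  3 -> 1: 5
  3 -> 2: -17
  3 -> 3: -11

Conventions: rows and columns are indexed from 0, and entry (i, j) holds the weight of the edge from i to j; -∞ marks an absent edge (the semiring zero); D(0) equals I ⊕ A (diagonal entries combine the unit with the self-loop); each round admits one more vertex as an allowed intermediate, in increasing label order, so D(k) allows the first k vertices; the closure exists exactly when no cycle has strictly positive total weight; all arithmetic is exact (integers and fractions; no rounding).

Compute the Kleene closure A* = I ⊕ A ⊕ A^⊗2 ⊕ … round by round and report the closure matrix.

D(0):
  [0, -∞, -6, -1]
  [-8, 0, -∞, -17]
  [-2, 1, 0, -11]
  [-19, 5, -17, 0]
D(1):
  [0, -∞, -6, -1]
  [-8, 0, -14, -9]
  [-2, 1, 0, -3]
  [-19, 5, -17, 0]
D(2):
  [0, -∞, -6, -1]
  [-8, 0, -14, -9]
  [-2, 1, 0, -3]
  [-3, 5, -9, 0]
D(3):
  [0, -5, -6, -1]
  [-8, 0, -14, -9]
  [-2, 1, 0, -3]
  [-3, 5, -9, 0]
D(4):
  [0, 4, -6, -1]
  [-8, 0, -14, -9]
  [-2, 2, 0, -3]
  [-3, 5, -9, 0]
Answer: A* = [[0, 4, -6, -1], [-8, 0, -14, -9], [-2, 2, 0, -3], [-3, 5, -9, 0]]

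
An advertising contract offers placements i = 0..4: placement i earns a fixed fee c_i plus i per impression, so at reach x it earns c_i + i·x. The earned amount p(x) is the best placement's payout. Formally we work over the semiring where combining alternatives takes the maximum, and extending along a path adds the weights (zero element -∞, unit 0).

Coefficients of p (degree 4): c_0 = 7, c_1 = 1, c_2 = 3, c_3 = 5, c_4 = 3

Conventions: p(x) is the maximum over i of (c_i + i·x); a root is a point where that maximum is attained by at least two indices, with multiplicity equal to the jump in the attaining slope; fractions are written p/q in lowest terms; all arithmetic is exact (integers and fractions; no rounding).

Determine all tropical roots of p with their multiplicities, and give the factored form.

hull edge (i=0, c=7) to (i=3, c=5): slope -2/3, span 3
hull edge (i=3, c=5) to (i=4, c=3): slope -2, span 1
Factored form: p(x) = 3 ⊗ (x ⊕ 2/3) ⊗ (x ⊕ 2/3) ⊗ (x ⊕ 2/3) ⊗ (x ⊕ 2)
Answer: roots = 2/3 (mult 3), 2 (mult 1)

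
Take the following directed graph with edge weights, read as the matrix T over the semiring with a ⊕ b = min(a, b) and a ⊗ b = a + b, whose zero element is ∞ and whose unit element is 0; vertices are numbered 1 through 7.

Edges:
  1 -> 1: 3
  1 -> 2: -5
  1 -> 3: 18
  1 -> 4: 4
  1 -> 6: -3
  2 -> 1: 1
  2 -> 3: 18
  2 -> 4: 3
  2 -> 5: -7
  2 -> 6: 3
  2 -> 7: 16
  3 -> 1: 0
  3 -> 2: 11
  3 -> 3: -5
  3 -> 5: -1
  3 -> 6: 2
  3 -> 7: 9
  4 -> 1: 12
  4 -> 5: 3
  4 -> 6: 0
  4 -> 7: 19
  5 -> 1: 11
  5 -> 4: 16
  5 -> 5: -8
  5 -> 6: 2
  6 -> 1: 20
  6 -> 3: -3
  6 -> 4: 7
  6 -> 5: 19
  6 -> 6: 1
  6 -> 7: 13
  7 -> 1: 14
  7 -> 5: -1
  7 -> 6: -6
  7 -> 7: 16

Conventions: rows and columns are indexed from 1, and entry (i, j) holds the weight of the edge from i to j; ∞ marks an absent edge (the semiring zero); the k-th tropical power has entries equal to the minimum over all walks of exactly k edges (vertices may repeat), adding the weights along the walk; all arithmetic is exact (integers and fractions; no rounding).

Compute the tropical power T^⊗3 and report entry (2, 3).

T^⊗2:
  [-4, -2, -6, -2, -12, -2, 10]
  [4, -4, 0, 5, -15, -5, 16]
  [-5, -5, -10, 4, -9, -3, 4]
  [14, 7, -3, 7, -5, 1, 13]
  [3, 6, -1, 8, -16, -6, 15]
  [-3, 8, -8, 8, -4, -1, 6]
  [10, 9, -9, 1, -9, -5, 7]
T^⊗3:
  [-6, -9, -11, 0, -20, -10, 3]
  [-4, -1, -8, -1, -23, -13, 8]
  [-10, -10, -15, -2, -17, -8, -1]
  [-3, 8, -8, 8, -13, -3, 6]
  [-5, -2, -9, 0, -24, -14, 7]
  [-8, -8, -13, 1, -12, -6, 1]
  [-9, 2, -14, 2, -17, -7, 0]
Key observation: the optimum is the walk 2->5->6->3, with weight (-7) + 2 + (-3) = -8.
Optimal value attained by: walk 2->5->6->3.
Answer: (T^⊗3)[2][3] = -8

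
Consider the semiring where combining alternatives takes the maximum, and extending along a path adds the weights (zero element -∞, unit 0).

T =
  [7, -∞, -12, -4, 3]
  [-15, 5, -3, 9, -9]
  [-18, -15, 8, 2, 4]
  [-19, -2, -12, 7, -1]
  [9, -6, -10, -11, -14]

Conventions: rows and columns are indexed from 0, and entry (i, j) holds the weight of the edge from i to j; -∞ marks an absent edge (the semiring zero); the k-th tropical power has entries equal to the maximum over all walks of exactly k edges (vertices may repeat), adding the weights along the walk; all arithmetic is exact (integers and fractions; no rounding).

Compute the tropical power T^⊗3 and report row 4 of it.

T^⊗2:
  [14, -3, -4, 3, 10]
  [0, 10, 5, 16, 8]
  [13, 0, 16, 10, 12]
  [8, 5, -4, 14, 6]
  [16, -1, -2, 5, 12]
T^⊗3:
  [21, 4, 4, 10, 17]
  [17, 15, 13, 23, 15]
  [21, 8, 24, 18, 20]
  [15, 12, 4, 21, 13]
  [23, 6, 6, 12, 19]
Answer: row 4 of T^⊗3 = [23, 6, 6, 12, 19]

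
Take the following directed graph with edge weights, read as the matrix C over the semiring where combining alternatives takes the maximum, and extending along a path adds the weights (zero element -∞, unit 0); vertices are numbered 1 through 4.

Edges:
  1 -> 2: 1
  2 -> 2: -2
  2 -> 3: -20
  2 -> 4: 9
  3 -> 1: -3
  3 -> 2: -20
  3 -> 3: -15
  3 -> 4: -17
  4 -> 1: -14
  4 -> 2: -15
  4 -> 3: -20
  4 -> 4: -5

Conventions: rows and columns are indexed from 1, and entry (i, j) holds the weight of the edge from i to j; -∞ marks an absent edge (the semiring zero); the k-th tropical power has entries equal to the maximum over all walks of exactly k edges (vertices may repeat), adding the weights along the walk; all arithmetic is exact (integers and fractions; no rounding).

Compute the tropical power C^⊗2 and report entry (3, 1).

C^⊗2:
  [-∞, -1, -19, 10]
  [-5, -4, -11, 7]
  [-18, -2, -30, -11]
  [-19, -13, -25, -6]
Key observation: the optimum is the walk 3->3->1, with weight (-15) + (-3) = -18.
Optimal value attained by: walk 3->3->1.
Answer: (C^⊗2)[3][1] = -18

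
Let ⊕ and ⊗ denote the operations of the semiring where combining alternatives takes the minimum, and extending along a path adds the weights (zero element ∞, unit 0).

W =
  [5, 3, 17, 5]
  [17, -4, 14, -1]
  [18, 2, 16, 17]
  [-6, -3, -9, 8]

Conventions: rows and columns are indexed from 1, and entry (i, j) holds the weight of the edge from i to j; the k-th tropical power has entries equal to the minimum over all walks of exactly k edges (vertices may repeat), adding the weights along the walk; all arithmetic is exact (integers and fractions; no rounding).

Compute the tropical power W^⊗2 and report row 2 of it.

W^⊗2:
  [-1, -1, -4, 2]
  [-7, -8, -10, -5]
  [11, -2, 8, 1]
  [-1, -7, -1, -4]
Answer: row 2 of W^⊗2 = [-7, -8, -10, -5]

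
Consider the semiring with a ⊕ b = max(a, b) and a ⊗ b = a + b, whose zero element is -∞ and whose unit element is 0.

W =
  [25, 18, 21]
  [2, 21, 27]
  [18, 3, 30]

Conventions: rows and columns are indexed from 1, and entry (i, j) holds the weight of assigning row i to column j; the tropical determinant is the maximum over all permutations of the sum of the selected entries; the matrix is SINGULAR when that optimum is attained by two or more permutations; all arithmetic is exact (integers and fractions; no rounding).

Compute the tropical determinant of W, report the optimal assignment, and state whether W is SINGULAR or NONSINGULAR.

σ = (1, 2, 3): 25 + 21 + 30 = 76
σ = (1, 3, 2): 25 + 27 + 3 = 55
σ = (2, 1, 3): 18 + 2 + 30 = 50
σ = (2, 3, 1): 18 + 27 + 18 = 63
σ = (3, 1, 2): 21 + 2 + 3 = 26
σ = (3, 2, 1): 21 + 21 + 18 = 60
Optimal value attained by: σ = (1, 2, 3).
Answer: det⊕(W) = 76; verdict: NONSINGULAR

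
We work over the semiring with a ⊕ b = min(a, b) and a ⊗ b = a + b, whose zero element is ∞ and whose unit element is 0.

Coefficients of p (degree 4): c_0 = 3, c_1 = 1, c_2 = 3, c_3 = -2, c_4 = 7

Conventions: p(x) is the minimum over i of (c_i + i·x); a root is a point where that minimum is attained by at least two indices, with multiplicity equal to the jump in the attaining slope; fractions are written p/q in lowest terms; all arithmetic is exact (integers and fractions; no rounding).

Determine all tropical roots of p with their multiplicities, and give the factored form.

hull edge (i=0, c=3) to (i=1, c=1): slope -2, span 1
hull edge (i=1, c=1) to (i=3, c=-2): slope -3/2, span 2
hull edge (i=3, c=-2) to (i=4, c=7): slope 9, span 1
Factored form: p(x) = 7 ⊗ (x ⊕ (-9)) ⊗ (x ⊕ 3/2) ⊗ (x ⊕ 3/2) ⊗ (x ⊕ 2)
Answer: roots = -9 (mult 1), 3/2 (mult 2), 2 (mult 1)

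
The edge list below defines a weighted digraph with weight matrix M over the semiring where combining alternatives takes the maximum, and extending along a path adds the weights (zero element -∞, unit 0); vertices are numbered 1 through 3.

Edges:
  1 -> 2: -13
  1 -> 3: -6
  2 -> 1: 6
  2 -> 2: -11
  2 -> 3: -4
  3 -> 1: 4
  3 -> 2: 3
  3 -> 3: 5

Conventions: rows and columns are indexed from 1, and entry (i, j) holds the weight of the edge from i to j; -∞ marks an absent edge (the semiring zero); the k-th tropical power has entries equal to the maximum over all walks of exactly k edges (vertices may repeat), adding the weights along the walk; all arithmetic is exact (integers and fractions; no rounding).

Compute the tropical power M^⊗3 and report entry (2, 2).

M^⊗2:
  [-2, -3, -1]
  [0, -1, 1]
  [9, 8, 10]
M^⊗3:
  [3, 2, 4]
  [5, 4, 6]
  [14, 13, 15]
Key observation: the optimum is the walk 2->3->3->2, with weight (-4) + 5 + 3 = 4.
Optimal value attained by: walk 2->3->3->2.
Answer: (M^⊗3)[2][2] = 4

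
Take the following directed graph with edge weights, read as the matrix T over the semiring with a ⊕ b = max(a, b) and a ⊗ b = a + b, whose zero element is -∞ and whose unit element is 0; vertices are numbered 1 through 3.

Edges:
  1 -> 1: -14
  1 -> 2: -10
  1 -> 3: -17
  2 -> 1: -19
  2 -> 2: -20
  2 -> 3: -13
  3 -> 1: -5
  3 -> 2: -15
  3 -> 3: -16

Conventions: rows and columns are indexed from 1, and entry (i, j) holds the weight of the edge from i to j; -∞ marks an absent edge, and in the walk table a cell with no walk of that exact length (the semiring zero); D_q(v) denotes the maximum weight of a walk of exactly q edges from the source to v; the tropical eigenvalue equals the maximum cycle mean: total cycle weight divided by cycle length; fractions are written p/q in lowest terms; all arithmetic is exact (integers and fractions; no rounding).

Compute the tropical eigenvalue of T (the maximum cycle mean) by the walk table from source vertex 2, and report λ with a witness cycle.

q=0: [-∞, 0, -∞]
q=1: [-19, -20, -13]
q=2: [-18, -28, -29]
q=3: [-32, -28, -35]
Optimal cycle mean attained by: cycle 1->2->3->1, total (-10) + (-13) + (-5), length 3.
Answer: λ = -28/3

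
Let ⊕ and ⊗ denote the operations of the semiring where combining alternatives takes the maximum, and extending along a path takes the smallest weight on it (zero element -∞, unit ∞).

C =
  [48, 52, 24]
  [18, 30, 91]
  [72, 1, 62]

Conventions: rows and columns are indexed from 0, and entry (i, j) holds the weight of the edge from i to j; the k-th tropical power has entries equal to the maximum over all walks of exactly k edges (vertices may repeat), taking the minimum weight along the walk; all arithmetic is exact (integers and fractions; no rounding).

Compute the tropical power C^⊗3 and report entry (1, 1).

C^⊗2:
  [48, 48, 52]
  [72, 30, 62]
  [62, 52, 62]
C^⊗3:
  [52, 48, 52]
  [62, 52, 62]
  [62, 52, 62]
Key observation: the optimum is the walk 1->2->0->1, with weight 91 min 72 min 52 = 52.
Optimal value attained by: walk 1->2->0->1.
Answer: (C^⊗3)[1][1] = 52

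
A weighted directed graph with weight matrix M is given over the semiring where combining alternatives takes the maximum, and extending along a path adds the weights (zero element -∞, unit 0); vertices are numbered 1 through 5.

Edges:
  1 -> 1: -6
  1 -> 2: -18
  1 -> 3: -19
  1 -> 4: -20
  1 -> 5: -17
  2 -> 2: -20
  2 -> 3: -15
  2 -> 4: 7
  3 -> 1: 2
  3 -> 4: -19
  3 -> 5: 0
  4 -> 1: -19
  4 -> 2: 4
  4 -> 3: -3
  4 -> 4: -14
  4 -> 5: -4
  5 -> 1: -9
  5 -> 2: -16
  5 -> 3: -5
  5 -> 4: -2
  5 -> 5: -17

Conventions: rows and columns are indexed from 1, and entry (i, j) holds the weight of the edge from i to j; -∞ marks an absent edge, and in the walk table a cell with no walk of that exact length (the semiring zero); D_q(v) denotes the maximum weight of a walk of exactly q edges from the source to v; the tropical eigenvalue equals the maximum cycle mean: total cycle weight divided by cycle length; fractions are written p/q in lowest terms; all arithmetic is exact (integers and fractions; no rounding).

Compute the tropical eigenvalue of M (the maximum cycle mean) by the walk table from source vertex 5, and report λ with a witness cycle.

q=0: [-∞, -∞, -∞, -∞, 0]
q=1: [-9, -16, -5, -2, -17]
q=2: [-3, 2, -5, -9, -5]
q=3: [-3, -5, -10, 9, -5]
q=4: [-8, 13, 6, 2, 5]
q=5: [8, 6, 0, 20, 6]
Optimal cycle mean attained by: cycle 2->4->2, total 7 + 4, length 2.
Answer: λ = 11/2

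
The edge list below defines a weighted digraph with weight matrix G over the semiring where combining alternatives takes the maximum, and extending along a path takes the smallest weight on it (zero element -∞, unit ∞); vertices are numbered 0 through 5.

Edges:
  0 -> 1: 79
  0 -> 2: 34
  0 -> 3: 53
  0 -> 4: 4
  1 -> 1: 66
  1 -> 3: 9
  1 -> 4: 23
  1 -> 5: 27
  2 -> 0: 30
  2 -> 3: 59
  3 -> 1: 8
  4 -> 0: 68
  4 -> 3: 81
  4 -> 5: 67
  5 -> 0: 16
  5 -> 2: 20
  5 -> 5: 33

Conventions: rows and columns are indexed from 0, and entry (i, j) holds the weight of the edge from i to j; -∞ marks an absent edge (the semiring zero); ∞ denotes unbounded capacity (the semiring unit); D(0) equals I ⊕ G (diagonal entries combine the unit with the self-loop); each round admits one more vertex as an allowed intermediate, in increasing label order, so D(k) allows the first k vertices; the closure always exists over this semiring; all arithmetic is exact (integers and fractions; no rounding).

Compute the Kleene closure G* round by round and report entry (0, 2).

D(0):
  [∞, 79, 34, 53, 4, -∞]
  [-∞, ∞, -∞, 9, 23, 27]
  [30, -∞, ∞, 59, -∞, -∞]
  [-∞, 8, -∞, ∞, -∞, -∞]
  [68, -∞, -∞, 81, ∞, 67]
  [16, -∞, 20, -∞, -∞, ∞]
D(1):
  [∞, 79, 34, 53, 4, -∞]
  [-∞, ∞, -∞, 9, 23, 27]
  [30, 30, ∞, 59, 4, -∞]
  [-∞, 8, -∞, ∞, -∞, -∞]
  [68, 68, 34, 81, ∞, 67]
  [16, 16, 20, 16, 4, ∞]
D(2):
  [∞, 79, 34, 53, 23, 27]
  [-∞, ∞, -∞, 9, 23, 27]
  [30, 30, ∞, 59, 23, 27]
  [-∞, 8, -∞, ∞, 8, 8]
  [68, 68, 34, 81, ∞, 67]
  [16, 16, 20, 16, 16, ∞]
D(3):
  [∞, 79, 34, 53, 23, 27]
  [-∞, ∞, -∞, 9, 23, 27]
  [30, 30, ∞, 59, 23, 27]
  [-∞, 8, -∞, ∞, 8, 8]
  [68, 68, 34, 81, ∞, 67]
  [20, 20, 20, 20, 20, ∞]
D(4):
  [∞, 79, 34, 53, 23, 27]
  [-∞, ∞, -∞, 9, 23, 27]
  [30, 30, ∞, 59, 23, 27]
  [-∞, 8, -∞, ∞, 8, 8]
  [68, 68, 34, 81, ∞, 67]
  [20, 20, 20, 20, 20, ∞]
D(5):
  [∞, 79, 34, 53, 23, 27]
  [23, ∞, 23, 23, 23, 27]
  [30, 30, ∞, 59, 23, 27]
  [8, 8, 8, ∞, 8, 8]
  [68, 68, 34, 81, ∞, 67]
  [20, 20, 20, 20, 20, ∞]
D(6):
  [∞, 79, 34, 53, 23, 27]
  [23, ∞, 23, 23, 23, 27]
  [30, 30, ∞, 59, 23, 27]
  [8, 8, 8, ∞, 8, 8]
  [68, 68, 34, 81, ∞, 67]
  [20, 20, 20, 20, 20, ∞]
Answer: G*[0][2] = 34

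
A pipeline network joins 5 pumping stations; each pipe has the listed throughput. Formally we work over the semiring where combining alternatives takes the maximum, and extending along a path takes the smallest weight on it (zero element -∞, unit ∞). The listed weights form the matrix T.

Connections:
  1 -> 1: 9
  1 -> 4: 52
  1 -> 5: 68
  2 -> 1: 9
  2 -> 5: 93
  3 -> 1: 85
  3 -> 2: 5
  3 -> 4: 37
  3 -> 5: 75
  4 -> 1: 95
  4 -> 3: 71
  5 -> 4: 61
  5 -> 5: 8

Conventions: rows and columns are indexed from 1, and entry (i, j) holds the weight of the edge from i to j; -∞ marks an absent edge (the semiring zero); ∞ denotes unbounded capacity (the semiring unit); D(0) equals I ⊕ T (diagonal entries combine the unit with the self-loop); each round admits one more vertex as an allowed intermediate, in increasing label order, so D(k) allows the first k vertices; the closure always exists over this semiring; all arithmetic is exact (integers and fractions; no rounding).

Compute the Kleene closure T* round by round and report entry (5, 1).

D(0):
  [∞, -∞, -∞, 52, 68]
  [9, ∞, -∞, -∞, 93]
  [85, 5, ∞, 37, 75]
  [95, -∞, 71, ∞, -∞]
  [-∞, -∞, -∞, 61, ∞]
D(1):
  [∞, -∞, -∞, 52, 68]
  [9, ∞, -∞, 9, 93]
  [85, 5, ∞, 52, 75]
  [95, -∞, 71, ∞, 68]
  [-∞, -∞, -∞, 61, ∞]
D(2):
  [∞, -∞, -∞, 52, 68]
  [9, ∞, -∞, 9, 93]
  [85, 5, ∞, 52, 75]
  [95, -∞, 71, ∞, 68]
  [-∞, -∞, -∞, 61, ∞]
D(3):
  [∞, -∞, -∞, 52, 68]
  [9, ∞, -∞, 9, 93]
  [85, 5, ∞, 52, 75]
  [95, 5, 71, ∞, 71]
  [-∞, -∞, -∞, 61, ∞]
D(4):
  [∞, 5, 52, 52, 68]
  [9, ∞, 9, 9, 93]
  [85, 5, ∞, 52, 75]
  [95, 5, 71, ∞, 71]
  [61, 5, 61, 61, ∞]
D(5):
  [∞, 5, 61, 61, 68]
  [61, ∞, 61, 61, 93]
  [85, 5, ∞, 61, 75]
  [95, 5, 71, ∞, 71]
  [61, 5, 61, 61, ∞]
Answer: T*[5][1] = 61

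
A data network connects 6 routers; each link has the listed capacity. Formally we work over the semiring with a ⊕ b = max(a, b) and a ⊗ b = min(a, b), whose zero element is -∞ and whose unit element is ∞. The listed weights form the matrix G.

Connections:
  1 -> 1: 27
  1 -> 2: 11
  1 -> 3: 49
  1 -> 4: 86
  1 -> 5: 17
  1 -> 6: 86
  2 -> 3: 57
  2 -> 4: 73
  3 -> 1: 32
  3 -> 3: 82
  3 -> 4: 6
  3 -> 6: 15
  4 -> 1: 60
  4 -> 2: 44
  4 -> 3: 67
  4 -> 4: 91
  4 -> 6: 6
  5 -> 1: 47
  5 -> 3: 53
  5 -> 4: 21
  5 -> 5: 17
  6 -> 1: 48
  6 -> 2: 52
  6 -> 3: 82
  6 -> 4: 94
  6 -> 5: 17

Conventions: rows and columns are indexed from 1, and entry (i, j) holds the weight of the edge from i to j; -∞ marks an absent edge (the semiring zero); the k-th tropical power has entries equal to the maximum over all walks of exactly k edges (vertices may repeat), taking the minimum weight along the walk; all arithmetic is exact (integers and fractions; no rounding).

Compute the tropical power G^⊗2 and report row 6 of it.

G^⊗2:
  [60, 52, 82, 86, 17, 27]
  [60, 44, 67, 73, -∞, 15]
  [32, 15, 82, 32, 17, 32]
  [60, 44, 67, 91, 17, 60]
  [32, 21, 53, 47, 17, 47]
  [60, 44, 82, 91, 17, 48]
Answer: row 6 of G^⊗2 = [60, 44, 82, 91, 17, 48]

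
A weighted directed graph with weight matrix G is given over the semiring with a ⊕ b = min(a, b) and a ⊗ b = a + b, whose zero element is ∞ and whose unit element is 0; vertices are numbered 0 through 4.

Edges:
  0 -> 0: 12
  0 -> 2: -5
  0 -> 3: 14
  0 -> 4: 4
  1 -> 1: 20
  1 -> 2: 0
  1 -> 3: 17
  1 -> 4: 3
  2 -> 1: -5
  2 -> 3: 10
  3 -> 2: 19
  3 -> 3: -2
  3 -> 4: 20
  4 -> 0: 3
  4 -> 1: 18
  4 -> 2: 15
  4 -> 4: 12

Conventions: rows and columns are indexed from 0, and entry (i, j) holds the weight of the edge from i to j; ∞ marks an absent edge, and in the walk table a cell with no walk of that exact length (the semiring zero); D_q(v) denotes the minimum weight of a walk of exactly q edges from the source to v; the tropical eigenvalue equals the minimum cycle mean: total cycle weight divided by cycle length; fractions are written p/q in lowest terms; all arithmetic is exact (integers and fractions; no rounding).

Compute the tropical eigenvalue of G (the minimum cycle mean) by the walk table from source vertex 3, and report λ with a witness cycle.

q=0: [∞, ∞, ∞, 0, ∞]
q=1: [∞, ∞, 19, -2, 20]
q=2: [23, 14, 17, -4, 18]
q=3: [21, 12, 14, -6, 16]
q=4: [19, 9, 12, -8, 14]
q=5: [17, 7, 9, -10, 12]
Optimal cycle mean attained by: cycle 1->2->1, total 0 + (-5), length 2.
Answer: λ = -5/2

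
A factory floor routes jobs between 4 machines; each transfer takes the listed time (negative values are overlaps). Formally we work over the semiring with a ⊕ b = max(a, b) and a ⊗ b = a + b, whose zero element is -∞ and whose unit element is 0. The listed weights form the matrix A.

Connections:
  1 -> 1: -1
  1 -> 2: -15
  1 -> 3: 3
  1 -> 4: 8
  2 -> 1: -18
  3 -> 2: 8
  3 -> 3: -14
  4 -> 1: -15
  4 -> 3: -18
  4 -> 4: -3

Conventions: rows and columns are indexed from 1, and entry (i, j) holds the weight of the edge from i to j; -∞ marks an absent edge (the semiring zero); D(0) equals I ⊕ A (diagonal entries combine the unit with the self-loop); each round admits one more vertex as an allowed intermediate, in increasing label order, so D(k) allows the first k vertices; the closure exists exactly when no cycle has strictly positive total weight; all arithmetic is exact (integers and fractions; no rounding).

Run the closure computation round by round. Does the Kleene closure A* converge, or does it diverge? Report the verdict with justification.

D(0):
  [0, -15, 3, 8]
  [-18, 0, -∞, -∞]
  [-∞, 8, 0, -∞]
  [-15, -∞, -18, 0]
D(1):
  [0, -15, 3, 8]
  [-18, 0, -15, -10]
  [-∞, 8, 0, -∞]
  [-15, -30, -12, 0]
D(2):
  [0, -15, 3, 8]
  [-18, 0, -15, -10]
  [-10, 8, 0, -2]
  [-15, -30, -12, 0]
D(3):
  [0, 11, 3, 8]
  [-18, 0, -15, -10]
  [-10, 8, 0, -2]
  [-15, -4, -12, 0]
D(4):
  [0, 11, 3, 8]
  [-18, 0, -15, -10]
  [-10, 8, 0, -2]
  [-15, -4, -12, 0]
Key observation: every diagonal entry stays at the unit through all rounds, so no improving cycle exists.
Answer: CONVERGES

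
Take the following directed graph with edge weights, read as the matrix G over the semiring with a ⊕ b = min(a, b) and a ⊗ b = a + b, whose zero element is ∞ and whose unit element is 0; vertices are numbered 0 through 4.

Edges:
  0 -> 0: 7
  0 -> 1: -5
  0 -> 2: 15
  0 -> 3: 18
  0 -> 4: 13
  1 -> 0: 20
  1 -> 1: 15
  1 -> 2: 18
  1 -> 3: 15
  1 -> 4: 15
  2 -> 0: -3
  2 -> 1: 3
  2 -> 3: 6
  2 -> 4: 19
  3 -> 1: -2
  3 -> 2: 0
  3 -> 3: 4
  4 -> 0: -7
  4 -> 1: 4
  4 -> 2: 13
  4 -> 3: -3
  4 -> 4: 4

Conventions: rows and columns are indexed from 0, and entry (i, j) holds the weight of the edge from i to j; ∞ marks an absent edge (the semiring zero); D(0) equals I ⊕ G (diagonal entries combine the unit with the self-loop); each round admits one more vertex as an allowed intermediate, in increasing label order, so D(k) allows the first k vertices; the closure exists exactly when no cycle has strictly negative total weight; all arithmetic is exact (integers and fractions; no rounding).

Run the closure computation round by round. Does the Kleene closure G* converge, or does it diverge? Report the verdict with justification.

D(0):
  [0, -5, 15, 18, 13]
  [20, 0, 18, 15, 15]
  [-3, 3, 0, 6, 19]
  [∞, -2, 0, 0, ∞]
  [-7, 4, 13, -3, 0]
D(1):
  [0, -5, 15, 18, 13]
  [20, 0, 18, 15, 15]
  [-3, -8, 0, 6, 10]
  [∞, -2, 0, 0, ∞]
  [-7, -12, 8, -3, 0]
D(2):
  [0, -5, 13, 10, 10]
  [20, 0, 18, 15, 15]
  [-3, -8, 0, 6, 7]
  [18, -2, 0, 0, 13]
  [-7, -12, 6, -3, 0]
D(3):
  [0, -5, 13, 10, 10]
  [15, 0, 18, 15, 15]
  [-3, -8, 0, 6, 7]
  [-3, -8, 0, 0, 7]
  [-7, -12, 6, -3, 0]
D(4):
  [0, -5, 10, 10, 10]
  [12, 0, 15, 15, 15]
  [-3, -8, 0, 6, 7]
  [-3, -8, 0, 0, 7]
  [-7, -12, -3, -3, 0]
D(5):
  [0, -5, 7, 7, 10]
  [8, 0, 12, 12, 15]
  [-3, -8, 0, 4, 7]
  [-3, -8, 0, 0, 7]
  [-7, -12, -3, -3, 0]
Key observation: every diagonal entry stays at the unit through all rounds, so no improving cycle exists.
Answer: CONVERGES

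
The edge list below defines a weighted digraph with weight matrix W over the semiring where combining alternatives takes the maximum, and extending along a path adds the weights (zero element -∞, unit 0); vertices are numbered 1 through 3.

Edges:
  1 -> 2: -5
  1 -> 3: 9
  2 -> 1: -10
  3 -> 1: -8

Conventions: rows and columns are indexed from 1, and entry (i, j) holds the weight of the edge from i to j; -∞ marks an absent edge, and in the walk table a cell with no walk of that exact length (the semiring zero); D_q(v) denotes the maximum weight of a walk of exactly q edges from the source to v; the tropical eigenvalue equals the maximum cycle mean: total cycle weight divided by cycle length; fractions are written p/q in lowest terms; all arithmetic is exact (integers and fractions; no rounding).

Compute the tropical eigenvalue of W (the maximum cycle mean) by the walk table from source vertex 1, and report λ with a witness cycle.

q=0: [0, -∞, -∞]
q=1: [-∞, -5, 9]
q=2: [1, -∞, -∞]
q=3: [-∞, -4, 10]
Optimal cycle mean attained by: cycle 1->3->1, total 9 + (-8), length 2.
Answer: λ = 1/2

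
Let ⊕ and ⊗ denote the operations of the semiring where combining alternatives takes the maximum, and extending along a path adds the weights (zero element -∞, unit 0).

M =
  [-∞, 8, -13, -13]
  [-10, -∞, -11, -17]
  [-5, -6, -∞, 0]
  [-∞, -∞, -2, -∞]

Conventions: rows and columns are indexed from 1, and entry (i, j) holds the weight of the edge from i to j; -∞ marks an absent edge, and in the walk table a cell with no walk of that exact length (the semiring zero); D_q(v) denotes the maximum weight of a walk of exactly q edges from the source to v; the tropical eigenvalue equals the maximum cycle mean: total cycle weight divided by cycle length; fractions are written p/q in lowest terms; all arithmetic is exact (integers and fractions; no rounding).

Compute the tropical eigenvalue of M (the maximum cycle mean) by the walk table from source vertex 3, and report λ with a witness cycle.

q=0: [-∞, -∞, 0, -∞]
q=1: [-5, -6, -∞, 0]
q=2: [-16, 3, -2, -18]
q=3: [-7, -8, -8, -2]
q=4: [-13, 1, -4, -8]
Optimal cycle mean attained by: cycle 1->2->1, total 8 + (-10), length 2.
Answer: λ = -1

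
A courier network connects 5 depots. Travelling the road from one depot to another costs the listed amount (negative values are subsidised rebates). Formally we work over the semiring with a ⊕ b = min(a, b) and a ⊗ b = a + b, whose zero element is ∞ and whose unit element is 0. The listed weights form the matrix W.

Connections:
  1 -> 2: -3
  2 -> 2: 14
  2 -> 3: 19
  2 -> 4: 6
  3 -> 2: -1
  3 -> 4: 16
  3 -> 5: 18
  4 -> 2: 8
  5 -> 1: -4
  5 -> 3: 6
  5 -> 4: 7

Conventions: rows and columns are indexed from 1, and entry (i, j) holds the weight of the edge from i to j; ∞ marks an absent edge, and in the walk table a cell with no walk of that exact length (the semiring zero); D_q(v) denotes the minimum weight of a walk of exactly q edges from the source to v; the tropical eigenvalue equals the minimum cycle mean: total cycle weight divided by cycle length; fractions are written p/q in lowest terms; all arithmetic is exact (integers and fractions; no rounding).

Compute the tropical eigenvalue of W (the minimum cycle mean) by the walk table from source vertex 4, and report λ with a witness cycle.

q=0: [∞, ∞, ∞, 0, ∞]
q=1: [∞, 8, ∞, ∞, ∞]
q=2: [∞, 22, 27, 14, ∞]
q=3: [∞, 22, 41, 28, 45]
q=4: [41, 36, 41, 28, 59]
q=5: [55, 36, 55, 42, 59]
Optimal cycle mean attained by: cycle 2->4->2, total 6 + 8, length 2.
Answer: λ = 7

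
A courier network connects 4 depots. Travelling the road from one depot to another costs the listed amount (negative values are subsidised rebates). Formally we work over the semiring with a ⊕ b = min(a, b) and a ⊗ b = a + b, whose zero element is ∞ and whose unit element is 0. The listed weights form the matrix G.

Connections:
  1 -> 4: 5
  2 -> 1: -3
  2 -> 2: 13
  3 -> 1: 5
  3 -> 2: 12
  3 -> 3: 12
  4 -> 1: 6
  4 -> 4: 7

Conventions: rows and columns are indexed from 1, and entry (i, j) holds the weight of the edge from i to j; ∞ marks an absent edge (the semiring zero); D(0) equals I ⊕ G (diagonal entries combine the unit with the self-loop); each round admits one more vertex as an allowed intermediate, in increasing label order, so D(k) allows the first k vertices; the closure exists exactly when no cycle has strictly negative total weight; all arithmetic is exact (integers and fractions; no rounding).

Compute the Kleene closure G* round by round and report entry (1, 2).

D(0):
  [0, ∞, ∞, 5]
  [-3, 0, ∞, ∞]
  [5, 12, 0, ∞]
  [6, ∞, ∞, 0]
D(1):
  [0, ∞, ∞, 5]
  [-3, 0, ∞, 2]
  [5, 12, 0, 10]
  [6, ∞, ∞, 0]
D(2):
  [0, ∞, ∞, 5]
  [-3, 0, ∞, 2]
  [5, 12, 0, 10]
  [6, ∞, ∞, 0]
D(3):
  [0, ∞, ∞, 5]
  [-3, 0, ∞, 2]
  [5, 12, 0, 10]
  [6, ∞, ∞, 0]
D(4):
  [0, ∞, ∞, 5]
  [-3, 0, ∞, 2]
  [5, 12, 0, 10]
  [6, ∞, ∞, 0]
Answer: G*[1][2] = ∞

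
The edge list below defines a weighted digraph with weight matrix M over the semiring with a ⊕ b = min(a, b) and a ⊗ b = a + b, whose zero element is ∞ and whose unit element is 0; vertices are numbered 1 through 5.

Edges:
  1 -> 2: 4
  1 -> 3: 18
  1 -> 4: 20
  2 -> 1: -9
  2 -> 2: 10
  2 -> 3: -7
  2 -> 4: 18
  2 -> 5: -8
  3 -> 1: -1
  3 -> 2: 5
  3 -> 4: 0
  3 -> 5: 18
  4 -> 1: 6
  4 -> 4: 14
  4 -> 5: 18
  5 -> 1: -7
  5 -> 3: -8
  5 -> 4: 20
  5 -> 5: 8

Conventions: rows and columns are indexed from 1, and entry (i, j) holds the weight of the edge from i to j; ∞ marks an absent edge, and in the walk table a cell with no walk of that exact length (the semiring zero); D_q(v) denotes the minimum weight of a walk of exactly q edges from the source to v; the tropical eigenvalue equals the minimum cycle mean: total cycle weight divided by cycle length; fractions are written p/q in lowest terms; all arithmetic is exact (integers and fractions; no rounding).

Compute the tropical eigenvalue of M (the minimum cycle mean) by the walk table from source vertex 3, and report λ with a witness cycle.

q=0: [∞, ∞, 0, ∞, ∞]
q=1: [-1, 5, ∞, 0, 18]
q=2: [-4, 3, -2, 14, -3]
q=3: [-10, 0, -11, -2, -5]
q=4: [-12, -6, -13, -11, -8]
q=5: [-15, -8, -16, -13, -14]
Optimal cycle mean attained by: cycle 1->2->5->1, total 4 + (-8) + (-7), length 3.
Answer: λ = -11/3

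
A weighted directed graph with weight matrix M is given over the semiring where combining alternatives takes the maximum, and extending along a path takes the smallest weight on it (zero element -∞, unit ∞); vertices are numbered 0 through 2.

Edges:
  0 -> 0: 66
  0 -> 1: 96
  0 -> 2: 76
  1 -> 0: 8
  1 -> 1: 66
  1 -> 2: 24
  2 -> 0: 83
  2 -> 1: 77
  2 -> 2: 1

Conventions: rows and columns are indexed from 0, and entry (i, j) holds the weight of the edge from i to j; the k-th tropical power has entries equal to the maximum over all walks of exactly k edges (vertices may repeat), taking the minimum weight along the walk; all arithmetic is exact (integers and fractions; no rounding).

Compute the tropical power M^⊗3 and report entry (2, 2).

M^⊗2:
  [76, 76, 66]
  [24, 66, 24]
  [66, 83, 76]
M^⊗3:
  [66, 76, 76]
  [24, 66, 24]
  [76, 76, 66]
Key observation: the optimum is the walk 2->0->0->2, with weight 83 min 66 min 76 = 66.
Optimal value attained by: walk 2->0->0->2.
Answer: (M^⊗3)[2][2] = 66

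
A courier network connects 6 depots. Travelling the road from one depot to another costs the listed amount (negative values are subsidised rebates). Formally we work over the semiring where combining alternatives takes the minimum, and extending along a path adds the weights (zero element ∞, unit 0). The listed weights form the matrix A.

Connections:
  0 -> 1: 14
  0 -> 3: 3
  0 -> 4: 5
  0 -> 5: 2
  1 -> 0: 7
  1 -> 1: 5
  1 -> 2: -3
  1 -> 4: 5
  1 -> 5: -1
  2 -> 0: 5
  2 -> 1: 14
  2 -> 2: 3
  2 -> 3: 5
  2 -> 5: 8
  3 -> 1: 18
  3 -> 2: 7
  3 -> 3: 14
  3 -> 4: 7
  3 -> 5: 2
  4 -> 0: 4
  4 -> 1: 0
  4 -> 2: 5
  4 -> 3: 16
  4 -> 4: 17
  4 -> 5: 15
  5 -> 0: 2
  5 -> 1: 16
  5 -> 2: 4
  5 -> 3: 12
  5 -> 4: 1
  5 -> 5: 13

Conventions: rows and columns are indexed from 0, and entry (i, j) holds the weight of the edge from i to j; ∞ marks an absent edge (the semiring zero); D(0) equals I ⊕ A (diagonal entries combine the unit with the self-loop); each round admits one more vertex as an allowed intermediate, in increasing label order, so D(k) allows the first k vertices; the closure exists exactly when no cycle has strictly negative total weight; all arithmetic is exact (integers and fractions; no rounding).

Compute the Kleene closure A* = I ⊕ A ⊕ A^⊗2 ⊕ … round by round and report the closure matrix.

D(0):
  [0, 14, ∞, 3, 5, 2]
  [7, 0, -3, ∞, 5, -1]
  [5, 14, 0, 5, ∞, 8]
  [∞, 18, 7, 0, 7, 2]
  [4, 0, 5, 16, 0, 15]
  [2, 16, 4, 12, 1, 0]
D(1):
  [0, 14, ∞, 3, 5, 2]
  [7, 0, -3, 10, 5, -1]
  [5, 14, 0, 5, 10, 7]
  [∞, 18, 7, 0, 7, 2]
  [4, 0, 5, 7, 0, 6]
  [2, 16, 4, 5, 1, 0]
D(2):
  [0, 14, 11, 3, 5, 2]
  [7, 0, -3, 10, 5, -1]
  [5, 14, 0, 5, 10, 7]
  [25, 18, 7, 0, 7, 2]
  [4, 0, -3, 7, 0, -1]
  [2, 16, 4, 5, 1, 0]
D(3):
  [0, 14, 11, 3, 5, 2]
  [2, 0, -3, 2, 5, -1]
  [5, 14, 0, 5, 10, 7]
  [12, 18, 7, 0, 7, 2]
  [2, 0, -3, 2, 0, -1]
  [2, 16, 4, 5, 1, 0]
D(4):
  [0, 14, 10, 3, 5, 2]
  [2, 0, -3, 2, 5, -1]
  [5, 14, 0, 5, 10, 7]
  [12, 18, 7, 0, 7, 2]
  [2, 0, -3, 2, 0, -1]
  [2, 16, 4, 5, 1, 0]
D(5):
  [0, 5, 2, 3, 5, 2]
  [2, 0, -3, 2, 5, -1]
  [5, 10, 0, 5, 10, 7]
  [9, 7, 4, 0, 7, 2]
  [2, 0, -3, 2, 0, -1]
  [2, 1, -2, 3, 1, 0]
D(6):
  [0, 3, 0, 3, 3, 2]
  [1, 0, -3, 2, 0, -1]
  [5, 8, 0, 5, 8, 7]
  [4, 3, 0, 0, 3, 2]
  [1, 0, -3, 2, 0, -1]
  [2, 1, -2, 3, 1, 0]
Answer: A* = [[0, 3, 0, 3, 3, 2], [1, 0, -3, 2, 0, -1], [5, 8, 0, 5, 8, 7], [4, 3, 0, 0, 3, 2], [1, 0, -3, 2, 0, -1], [2, 1, -2, 3, 1, 0]]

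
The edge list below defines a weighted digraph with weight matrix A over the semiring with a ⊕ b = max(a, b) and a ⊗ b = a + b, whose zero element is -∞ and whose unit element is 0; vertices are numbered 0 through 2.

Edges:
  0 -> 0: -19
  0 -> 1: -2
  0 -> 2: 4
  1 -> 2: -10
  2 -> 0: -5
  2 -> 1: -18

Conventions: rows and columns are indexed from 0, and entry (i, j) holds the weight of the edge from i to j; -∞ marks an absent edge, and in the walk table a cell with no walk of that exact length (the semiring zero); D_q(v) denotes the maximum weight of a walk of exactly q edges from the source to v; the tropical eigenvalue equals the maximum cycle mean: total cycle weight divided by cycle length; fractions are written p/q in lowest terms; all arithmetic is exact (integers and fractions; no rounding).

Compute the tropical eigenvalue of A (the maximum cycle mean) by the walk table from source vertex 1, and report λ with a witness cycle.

q=0: [-∞, 0, -∞]
q=1: [-∞, -∞, -10]
q=2: [-15, -28, -∞]
q=3: [-34, -17, -11]
Optimal cycle mean attained by: cycle 0->2->0, total 4 + (-5), length 2.
Answer: λ = -1/2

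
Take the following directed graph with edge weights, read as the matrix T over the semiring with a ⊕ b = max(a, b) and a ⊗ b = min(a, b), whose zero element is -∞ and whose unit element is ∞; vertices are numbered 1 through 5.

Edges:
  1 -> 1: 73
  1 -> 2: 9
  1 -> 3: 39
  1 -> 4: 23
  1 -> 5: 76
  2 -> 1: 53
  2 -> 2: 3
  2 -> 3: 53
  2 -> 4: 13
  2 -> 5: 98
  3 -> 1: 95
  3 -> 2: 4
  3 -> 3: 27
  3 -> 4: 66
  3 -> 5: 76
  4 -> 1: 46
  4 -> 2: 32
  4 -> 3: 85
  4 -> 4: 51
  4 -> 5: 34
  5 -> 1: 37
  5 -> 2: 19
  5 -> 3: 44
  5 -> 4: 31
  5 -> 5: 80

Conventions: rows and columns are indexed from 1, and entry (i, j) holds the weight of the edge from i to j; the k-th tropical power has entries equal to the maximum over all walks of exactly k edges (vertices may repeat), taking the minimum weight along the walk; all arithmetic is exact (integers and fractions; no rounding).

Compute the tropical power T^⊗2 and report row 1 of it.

T^⊗2:
  [73, 23, 44, 39, 76]
  [53, 19, 44, 53, 80]
  [73, 32, 66, 51, 76]
  [85, 32, 51, 66, 76]
  [44, 31, 44, 44, 80]
Answer: row 1 of T^⊗2 = [73, 23, 44, 39, 76]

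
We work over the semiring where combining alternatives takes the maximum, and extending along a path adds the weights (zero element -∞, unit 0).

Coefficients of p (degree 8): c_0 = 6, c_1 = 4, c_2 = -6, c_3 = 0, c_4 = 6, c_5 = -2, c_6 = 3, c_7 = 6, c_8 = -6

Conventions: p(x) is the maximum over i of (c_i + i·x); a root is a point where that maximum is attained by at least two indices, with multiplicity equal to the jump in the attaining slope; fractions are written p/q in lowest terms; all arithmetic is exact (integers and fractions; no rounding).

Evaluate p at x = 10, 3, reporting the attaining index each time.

p(10) = max(6+0·10=6, 4+1·10=14, -6+2·10=14, 0+3·10=30, 6+4·10=46, -2+5·10=48, 3+6·10=63, 6+7·10=76, -6+8·10=74) = 76 (attained by i=7)
p(3) = max(6+0·3=6, 4+1·3=7, -6+2·3=0, 0+3·3=9, 6+4·3=18, -2+5·3=13, 3+6·3=21, 6+7·3=27, -6+8·3=18) = 27 (attained by i=7)
Answer: p(10) = 76; p(3) = 27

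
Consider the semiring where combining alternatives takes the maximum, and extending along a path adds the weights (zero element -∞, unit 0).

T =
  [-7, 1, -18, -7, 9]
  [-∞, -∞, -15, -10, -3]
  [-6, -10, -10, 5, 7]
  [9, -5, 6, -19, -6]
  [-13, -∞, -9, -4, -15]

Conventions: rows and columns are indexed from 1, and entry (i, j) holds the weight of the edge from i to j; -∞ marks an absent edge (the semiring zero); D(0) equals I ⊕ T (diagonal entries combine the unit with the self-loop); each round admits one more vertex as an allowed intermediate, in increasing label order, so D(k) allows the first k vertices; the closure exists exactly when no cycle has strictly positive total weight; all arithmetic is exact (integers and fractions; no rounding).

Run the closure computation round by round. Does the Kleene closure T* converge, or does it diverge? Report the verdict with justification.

D(0):
  [0, 1, -18, -7, 9]
  [-∞, 0, -15, -10, -3]
  [-6, -10, 0, 5, 7]
  [9, -5, 6, 0, -6]
  [-13, -∞, -9, -4, 0]
Detection: at round 1, diagonal entry (4, 4) turns strictly positive.
Key observation: the cycle 4->1->4 has total weight 9 + (-7), which is strictly positive.
Answer: DIVERGES — positive cycle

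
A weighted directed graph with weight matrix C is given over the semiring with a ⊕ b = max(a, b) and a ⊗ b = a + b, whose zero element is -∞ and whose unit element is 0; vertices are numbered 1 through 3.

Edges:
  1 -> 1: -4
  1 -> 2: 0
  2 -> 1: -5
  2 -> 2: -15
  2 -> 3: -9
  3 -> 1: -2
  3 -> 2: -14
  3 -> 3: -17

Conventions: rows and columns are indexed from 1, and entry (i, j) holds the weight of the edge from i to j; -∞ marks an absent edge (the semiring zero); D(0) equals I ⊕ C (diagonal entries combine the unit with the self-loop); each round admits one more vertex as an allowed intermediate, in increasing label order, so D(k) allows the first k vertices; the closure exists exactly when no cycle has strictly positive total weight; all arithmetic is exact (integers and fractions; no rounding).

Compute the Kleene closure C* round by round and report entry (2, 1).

D(0):
  [0, 0, -∞]
  [-5, 0, -9]
  [-2, -14, 0]
D(1):
  [0, 0, -∞]
  [-5, 0, -9]
  [-2, -2, 0]
D(2):
  [0, 0, -9]
  [-5, 0, -9]
  [-2, -2, 0]
D(3):
  [0, 0, -9]
  [-5, 0, -9]
  [-2, -2, 0]
Answer: C*[2][1] = -5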